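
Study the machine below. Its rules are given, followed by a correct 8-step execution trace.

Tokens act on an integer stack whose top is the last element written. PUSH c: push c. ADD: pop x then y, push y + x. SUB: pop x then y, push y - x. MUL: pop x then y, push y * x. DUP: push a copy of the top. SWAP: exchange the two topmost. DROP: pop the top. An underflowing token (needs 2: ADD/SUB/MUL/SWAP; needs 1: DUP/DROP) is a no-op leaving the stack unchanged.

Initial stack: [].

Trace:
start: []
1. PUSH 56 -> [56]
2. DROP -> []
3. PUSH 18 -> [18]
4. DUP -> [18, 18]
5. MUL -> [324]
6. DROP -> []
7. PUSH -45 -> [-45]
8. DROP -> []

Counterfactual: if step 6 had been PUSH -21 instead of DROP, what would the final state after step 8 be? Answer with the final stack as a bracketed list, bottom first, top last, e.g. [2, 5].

(re-executing from step 6 with the substitution; state before step 6: [324])
6. PUSH -21 -> [324, -21]
7. PUSH -45 -> [324, -21, -45]
8. DROP -> [324, -21]

[324, -21]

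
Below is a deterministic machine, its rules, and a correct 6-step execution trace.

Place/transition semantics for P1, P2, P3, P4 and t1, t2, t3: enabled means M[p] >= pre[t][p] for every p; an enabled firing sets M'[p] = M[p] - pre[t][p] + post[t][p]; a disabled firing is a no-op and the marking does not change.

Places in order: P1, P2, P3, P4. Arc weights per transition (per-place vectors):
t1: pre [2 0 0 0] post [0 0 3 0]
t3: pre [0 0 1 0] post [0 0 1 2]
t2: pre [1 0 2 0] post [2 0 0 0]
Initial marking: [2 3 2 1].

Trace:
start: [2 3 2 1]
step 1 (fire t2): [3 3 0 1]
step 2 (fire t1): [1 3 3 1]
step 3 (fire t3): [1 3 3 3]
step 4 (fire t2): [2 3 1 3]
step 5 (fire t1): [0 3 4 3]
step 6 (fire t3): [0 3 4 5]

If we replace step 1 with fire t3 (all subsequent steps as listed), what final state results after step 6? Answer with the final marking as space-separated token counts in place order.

(re-executing from step 1 with the substitution; state before step 1: [2 3 2 1])
step 1 (fire t3): [2 3 2 3]
step 2 (fire t1): [0 3 5 3]
step 3 (fire t3): [0 3 5 5]
step 4 (fire t2): [0 3 5 5]
step 5 (fire t1): [0 3 5 5]
step 6 (fire t3): [0 3 5 7]

0 3 5 7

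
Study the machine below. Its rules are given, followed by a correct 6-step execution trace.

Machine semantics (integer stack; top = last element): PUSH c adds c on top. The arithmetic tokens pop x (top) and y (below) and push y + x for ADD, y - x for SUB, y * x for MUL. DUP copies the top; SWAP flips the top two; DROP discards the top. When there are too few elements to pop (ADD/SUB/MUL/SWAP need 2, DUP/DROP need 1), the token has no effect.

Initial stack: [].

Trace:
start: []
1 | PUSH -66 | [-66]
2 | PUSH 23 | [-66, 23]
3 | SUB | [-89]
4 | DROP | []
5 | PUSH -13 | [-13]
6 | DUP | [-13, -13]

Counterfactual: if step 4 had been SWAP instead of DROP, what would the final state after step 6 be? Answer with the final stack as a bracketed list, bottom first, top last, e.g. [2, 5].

[-89, -13, -13]

(re-executing from step 4 with the substitution; state before step 4: [-89])
4 | SWAP | [-89]
5 | PUSH -13 | [-89, -13]
6 | DUP | [-89, -13, -13]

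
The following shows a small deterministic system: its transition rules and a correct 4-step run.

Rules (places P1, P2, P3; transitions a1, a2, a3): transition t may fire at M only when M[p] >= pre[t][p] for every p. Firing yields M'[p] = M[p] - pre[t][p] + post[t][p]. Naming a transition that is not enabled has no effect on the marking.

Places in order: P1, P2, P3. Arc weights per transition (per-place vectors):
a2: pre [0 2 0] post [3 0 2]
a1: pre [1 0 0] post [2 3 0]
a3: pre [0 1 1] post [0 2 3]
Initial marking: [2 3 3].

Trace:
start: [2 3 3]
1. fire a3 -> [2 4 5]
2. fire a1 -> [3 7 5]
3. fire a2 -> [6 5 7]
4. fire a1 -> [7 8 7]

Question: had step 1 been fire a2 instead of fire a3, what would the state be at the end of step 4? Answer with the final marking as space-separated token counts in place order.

10 5 7

(re-executing from step 1 with the substitution; state before step 1: [2 3 3])
1. fire a2 -> [5 1 5]
2. fire a1 -> [6 4 5]
3. fire a2 -> [9 2 7]
4. fire a1 -> [10 5 7]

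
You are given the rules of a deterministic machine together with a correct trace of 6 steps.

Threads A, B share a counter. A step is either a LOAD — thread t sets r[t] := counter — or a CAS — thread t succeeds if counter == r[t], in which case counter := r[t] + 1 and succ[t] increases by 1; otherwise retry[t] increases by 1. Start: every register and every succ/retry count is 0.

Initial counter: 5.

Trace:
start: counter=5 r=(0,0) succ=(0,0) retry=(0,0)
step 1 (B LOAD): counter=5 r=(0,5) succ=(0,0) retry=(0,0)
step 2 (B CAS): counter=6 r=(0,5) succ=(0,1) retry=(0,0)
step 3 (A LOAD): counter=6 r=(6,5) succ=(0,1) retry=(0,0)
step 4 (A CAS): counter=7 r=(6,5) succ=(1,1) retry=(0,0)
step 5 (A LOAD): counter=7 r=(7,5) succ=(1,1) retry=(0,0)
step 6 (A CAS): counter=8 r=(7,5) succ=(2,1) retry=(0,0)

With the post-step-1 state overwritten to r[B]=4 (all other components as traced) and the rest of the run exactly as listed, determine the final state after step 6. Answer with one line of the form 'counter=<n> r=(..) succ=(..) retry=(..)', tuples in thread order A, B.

state after step 1 := counter=5 r=(0,4) succ=(0,0) retry=(0,0)
step 2 (B CAS): counter=5 r=(0,4) succ=(0,0) retry=(0,1)
step 3 (A LOAD): counter=5 r=(5,4) succ=(0,0) retry=(0,1)
step 4 (A CAS): counter=6 r=(5,4) succ=(1,0) retry=(0,1)
step 5 (A LOAD): counter=6 r=(6,4) succ=(1,0) retry=(0,1)
step 6 (A CAS): counter=7 r=(6,4) succ=(2,0) retry=(0,1)

counter=7 r=(6,4) succ=(2,0) retry=(0,1)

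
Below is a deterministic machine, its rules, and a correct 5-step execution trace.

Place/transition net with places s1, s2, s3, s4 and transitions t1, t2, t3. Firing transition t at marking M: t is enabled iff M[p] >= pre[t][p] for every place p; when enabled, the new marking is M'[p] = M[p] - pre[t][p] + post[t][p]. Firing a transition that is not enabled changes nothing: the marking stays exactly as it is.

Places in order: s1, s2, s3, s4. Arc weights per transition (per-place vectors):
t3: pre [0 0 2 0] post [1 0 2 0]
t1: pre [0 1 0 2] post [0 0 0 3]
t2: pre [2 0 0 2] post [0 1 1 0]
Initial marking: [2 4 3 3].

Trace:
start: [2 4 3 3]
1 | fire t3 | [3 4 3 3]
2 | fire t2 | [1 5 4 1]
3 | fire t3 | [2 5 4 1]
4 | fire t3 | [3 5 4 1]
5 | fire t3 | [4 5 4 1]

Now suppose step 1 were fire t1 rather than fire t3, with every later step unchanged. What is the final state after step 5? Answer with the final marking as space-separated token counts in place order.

3 4 4 2

(re-executing from step 1 with the substitution; state before step 1: [2 4 3 3])
1 | fire t1 | [2 3 3 4]
2 | fire t2 | [0 4 4 2]
3 | fire t3 | [1 4 4 2]
4 | fire t3 | [2 4 4 2]
5 | fire t3 | [3 4 4 2]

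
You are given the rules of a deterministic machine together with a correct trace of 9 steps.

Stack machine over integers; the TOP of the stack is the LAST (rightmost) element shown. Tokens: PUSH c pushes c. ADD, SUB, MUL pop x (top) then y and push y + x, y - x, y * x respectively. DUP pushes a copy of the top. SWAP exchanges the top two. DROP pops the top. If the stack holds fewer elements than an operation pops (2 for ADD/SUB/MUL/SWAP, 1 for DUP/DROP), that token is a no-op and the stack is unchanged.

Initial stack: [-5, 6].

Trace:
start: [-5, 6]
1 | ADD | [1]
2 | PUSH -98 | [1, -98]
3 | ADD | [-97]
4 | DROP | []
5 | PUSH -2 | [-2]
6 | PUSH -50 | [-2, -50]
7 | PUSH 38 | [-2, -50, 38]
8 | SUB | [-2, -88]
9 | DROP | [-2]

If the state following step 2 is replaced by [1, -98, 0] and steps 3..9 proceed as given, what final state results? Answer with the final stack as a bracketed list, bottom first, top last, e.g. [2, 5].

[1, -2]

state after step 2 := [1, -98, 0]
3 | ADD | [1, -98]
4 | DROP | [1]
5 | PUSH -2 | [1, -2]
6 | PUSH -50 | [1, -2, -50]
7 | PUSH 38 | [1, -2, -50, 38]
8 | SUB | [1, -2, -88]
9 | DROP | [1, -2]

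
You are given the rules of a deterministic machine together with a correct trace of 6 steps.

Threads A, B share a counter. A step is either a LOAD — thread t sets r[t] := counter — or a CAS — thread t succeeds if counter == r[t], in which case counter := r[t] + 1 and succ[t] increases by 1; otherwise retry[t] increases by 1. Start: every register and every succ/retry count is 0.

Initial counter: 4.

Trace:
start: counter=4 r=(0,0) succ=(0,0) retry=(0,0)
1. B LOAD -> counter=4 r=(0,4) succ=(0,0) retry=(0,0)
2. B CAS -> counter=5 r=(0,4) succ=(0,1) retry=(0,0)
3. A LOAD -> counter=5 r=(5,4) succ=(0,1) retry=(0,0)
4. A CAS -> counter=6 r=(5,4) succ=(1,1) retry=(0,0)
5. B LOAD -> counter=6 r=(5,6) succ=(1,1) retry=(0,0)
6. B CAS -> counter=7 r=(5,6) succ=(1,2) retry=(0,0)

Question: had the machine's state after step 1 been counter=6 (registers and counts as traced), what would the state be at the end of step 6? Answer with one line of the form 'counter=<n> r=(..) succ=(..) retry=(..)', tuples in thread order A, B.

state after step 1 := counter=6 r=(0,4) succ=(0,0) retry=(0,0)
2. B CAS -> counter=6 r=(0,4) succ=(0,0) retry=(0,1)
3. A LOAD -> counter=6 r=(6,4) succ=(0,0) retry=(0,1)
4. A CAS -> counter=7 r=(6,4) succ=(1,0) retry=(0,1)
5. B LOAD -> counter=7 r=(6,7) succ=(1,0) retry=(0,1)
6. B CAS -> counter=8 r=(6,7) succ=(1,1) retry=(0,1)

counter=8 r=(6,7) succ=(1,1) retry=(0,1)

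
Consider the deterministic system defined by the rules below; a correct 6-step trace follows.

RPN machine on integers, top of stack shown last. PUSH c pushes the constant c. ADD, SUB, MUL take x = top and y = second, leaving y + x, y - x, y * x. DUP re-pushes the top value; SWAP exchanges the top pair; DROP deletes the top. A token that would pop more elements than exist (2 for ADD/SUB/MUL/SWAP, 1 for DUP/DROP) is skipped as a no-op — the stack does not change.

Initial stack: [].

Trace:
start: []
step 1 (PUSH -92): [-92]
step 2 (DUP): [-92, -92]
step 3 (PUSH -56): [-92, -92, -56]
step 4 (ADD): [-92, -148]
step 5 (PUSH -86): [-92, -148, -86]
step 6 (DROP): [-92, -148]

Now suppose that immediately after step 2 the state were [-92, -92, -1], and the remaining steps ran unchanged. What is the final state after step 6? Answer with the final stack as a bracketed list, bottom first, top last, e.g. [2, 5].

[-92, -92, -57]

state after step 2 := [-92, -92, -1]
step 3 (PUSH -56): [-92, -92, -1, -56]
step 4 (ADD): [-92, -92, -57]
step 5 (PUSH -86): [-92, -92, -57, -86]
step 6 (DROP): [-92, -92, -57]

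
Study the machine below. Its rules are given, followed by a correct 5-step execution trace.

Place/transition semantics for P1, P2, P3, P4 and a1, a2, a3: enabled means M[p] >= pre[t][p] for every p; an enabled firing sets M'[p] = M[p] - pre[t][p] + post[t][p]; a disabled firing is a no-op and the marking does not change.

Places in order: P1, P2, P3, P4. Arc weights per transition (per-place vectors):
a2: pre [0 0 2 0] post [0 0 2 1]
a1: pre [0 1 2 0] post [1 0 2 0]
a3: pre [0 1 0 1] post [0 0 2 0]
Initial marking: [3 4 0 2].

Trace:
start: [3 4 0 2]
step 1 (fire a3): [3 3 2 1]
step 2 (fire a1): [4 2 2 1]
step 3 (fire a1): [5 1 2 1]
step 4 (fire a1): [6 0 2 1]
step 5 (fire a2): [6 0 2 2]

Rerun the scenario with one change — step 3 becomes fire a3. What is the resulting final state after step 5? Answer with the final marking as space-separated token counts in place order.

5 0 4 1

(re-executing from step 3 with the substitution; state before step 3: [4 2 2 1])
step 3 (fire a3): [4 1 4 0]
step 4 (fire a1): [5 0 4 0]
step 5 (fire a2): [5 0 4 1]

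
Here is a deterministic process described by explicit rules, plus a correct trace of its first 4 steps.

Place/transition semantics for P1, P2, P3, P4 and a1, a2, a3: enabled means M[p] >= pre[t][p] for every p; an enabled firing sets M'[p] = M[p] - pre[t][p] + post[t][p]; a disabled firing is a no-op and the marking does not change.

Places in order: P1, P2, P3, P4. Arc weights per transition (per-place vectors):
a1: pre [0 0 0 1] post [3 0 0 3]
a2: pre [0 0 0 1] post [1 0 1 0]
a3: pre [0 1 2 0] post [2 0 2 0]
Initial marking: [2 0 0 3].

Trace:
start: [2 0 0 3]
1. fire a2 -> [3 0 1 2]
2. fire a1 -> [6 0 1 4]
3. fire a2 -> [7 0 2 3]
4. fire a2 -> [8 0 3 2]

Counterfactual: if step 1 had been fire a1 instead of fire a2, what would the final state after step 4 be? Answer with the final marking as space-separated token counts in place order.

10 0 2 5

(re-executing from step 1 with the substitution; state before step 1: [2 0 0 3])
1. fire a1 -> [5 0 0 5]
2. fire a1 -> [8 0 0 7]
3. fire a2 -> [9 0 1 6]
4. fire a2 -> [10 0 2 5]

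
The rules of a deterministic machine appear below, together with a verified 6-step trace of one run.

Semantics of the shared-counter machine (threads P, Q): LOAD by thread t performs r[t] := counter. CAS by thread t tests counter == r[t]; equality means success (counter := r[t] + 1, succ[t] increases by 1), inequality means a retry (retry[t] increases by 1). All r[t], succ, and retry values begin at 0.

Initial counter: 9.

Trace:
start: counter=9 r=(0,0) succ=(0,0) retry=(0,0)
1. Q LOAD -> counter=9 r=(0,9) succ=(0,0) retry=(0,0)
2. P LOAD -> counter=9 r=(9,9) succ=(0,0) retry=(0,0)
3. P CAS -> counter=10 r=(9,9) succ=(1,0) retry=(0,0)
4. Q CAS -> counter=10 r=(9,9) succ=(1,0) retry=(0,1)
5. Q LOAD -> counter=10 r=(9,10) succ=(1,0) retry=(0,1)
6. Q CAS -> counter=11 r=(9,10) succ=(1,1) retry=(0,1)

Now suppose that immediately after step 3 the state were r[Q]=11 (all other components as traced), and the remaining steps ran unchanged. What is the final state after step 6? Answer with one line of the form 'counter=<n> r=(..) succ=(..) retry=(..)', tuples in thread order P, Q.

counter=11 r=(9,10) succ=(1,1) retry=(0,1)

state after step 3 := counter=10 r=(9,11) succ=(1,0) retry=(0,0)
4. Q CAS -> counter=10 r=(9,11) succ=(1,0) retry=(0,1)
5. Q LOAD -> counter=10 r=(9,10) succ=(1,0) retry=(0,1)
6. Q CAS -> counter=11 r=(9,10) succ=(1,1) retry=(0,1)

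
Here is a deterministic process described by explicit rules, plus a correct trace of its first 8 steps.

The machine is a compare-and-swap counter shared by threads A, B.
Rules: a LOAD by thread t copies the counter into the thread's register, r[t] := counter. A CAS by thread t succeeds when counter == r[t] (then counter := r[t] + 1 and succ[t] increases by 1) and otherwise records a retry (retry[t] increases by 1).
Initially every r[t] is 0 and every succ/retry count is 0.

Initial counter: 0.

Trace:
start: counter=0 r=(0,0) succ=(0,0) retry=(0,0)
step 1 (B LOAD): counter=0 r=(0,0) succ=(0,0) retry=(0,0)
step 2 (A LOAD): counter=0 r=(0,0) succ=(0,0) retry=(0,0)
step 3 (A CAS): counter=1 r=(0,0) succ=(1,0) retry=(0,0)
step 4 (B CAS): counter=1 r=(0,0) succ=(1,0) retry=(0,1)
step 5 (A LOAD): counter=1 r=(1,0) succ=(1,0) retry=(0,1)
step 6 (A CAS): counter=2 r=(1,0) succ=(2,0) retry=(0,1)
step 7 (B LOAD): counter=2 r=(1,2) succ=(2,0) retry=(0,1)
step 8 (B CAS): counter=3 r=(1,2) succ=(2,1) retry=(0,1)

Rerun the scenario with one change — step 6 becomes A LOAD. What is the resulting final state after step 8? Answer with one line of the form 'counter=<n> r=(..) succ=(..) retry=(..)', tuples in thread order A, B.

counter=2 r=(1,1) succ=(1,1) retry=(0,1)

(re-executing from step 6 with the substitution; state before step 6: counter=1 r=(1,0) succ=(1,0) retry=(0,1))
step 6 (A LOAD): counter=1 r=(1,0) succ=(1,0) retry=(0,1)
step 7 (B LOAD): counter=1 r=(1,1) succ=(1,0) retry=(0,1)
step 8 (B CAS): counter=2 r=(1,1) succ=(1,1) retry=(0,1)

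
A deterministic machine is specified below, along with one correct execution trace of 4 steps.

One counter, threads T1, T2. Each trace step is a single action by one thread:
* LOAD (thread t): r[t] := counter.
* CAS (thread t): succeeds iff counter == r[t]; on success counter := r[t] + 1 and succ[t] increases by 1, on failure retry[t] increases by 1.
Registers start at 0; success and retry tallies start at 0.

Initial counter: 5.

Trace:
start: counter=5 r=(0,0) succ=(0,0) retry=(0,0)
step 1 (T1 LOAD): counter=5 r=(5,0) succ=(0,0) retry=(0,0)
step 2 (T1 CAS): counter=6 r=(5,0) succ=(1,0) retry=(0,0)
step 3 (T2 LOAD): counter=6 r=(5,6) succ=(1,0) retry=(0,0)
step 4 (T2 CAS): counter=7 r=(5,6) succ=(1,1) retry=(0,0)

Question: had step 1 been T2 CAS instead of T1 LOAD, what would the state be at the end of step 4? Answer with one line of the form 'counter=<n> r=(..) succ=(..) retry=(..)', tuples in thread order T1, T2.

(re-executing from step 1 with the substitution; state before step 1: counter=5 r=(0,0) succ=(0,0) retry=(0,0))
step 1 (T2 CAS): counter=5 r=(0,0) succ=(0,0) retry=(0,1)
step 2 (T1 CAS): counter=5 r=(0,0) succ=(0,0) retry=(1,1)
step 3 (T2 LOAD): counter=5 r=(0,5) succ=(0,0) retry=(1,1)
step 4 (T2 CAS): counter=6 r=(0,5) succ=(0,1) retry=(1,1)

counter=6 r=(0,5) succ=(0,1) retry=(1,1)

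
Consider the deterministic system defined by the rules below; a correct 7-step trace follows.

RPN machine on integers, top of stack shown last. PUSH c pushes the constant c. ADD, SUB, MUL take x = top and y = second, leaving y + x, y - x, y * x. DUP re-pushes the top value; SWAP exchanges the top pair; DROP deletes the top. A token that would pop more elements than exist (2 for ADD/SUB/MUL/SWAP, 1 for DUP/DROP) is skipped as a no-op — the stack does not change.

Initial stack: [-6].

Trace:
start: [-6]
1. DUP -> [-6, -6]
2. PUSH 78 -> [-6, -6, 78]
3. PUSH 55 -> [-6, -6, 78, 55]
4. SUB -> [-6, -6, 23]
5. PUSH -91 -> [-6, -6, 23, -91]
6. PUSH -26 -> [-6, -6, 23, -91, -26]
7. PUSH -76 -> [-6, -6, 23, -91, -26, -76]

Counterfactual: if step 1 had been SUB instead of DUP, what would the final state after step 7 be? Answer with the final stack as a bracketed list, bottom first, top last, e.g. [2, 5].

(re-executing from step 1 with the substitution; state before step 1: [-6])
1. SUB -> [-6]
2. PUSH 78 -> [-6, 78]
3. PUSH 55 -> [-6, 78, 55]
4. SUB -> [-6, 23]
5. PUSH -91 -> [-6, 23, -91]
6. PUSH -26 -> [-6, 23, -91, -26]
7. PUSH -76 -> [-6, 23, -91, -26, -76]

[-6, 23, -91, -26, -76]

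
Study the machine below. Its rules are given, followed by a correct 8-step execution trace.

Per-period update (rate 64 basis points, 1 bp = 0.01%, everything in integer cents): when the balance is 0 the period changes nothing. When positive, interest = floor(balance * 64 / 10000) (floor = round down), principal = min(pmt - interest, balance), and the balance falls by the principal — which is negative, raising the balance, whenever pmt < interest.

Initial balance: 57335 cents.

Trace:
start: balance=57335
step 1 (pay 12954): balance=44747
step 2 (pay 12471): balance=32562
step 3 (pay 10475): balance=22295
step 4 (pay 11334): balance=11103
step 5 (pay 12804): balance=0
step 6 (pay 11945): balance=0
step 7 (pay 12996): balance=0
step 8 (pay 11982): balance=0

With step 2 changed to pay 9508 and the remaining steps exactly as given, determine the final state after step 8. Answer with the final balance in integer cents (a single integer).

0

(re-executing from step 2 with the substitution; state before step 2: balance=44747)
step 2 (pay 9508): balance=35525
step 3 (pay 10475): balance=25277
step 4 (pay 11334): balance=14104
step 5 (pay 12804): balance=1390
step 6 (pay 11945): balance=0
step 7 (pay 12996): balance=0
step 8 (pay 11982): balance=0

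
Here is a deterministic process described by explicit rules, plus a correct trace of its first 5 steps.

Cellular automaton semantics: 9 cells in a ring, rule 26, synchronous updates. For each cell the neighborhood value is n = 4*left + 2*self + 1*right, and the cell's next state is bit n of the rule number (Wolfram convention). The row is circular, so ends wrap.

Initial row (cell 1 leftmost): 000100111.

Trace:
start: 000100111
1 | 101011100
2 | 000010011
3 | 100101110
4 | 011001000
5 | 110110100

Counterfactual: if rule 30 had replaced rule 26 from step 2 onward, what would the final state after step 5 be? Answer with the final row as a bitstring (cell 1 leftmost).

010011011

(re-executing steps 2..5 under rule 30; state before step 2: 101011100)
2 | 101010011
3 | 001011110
4 | 011010001
5 | 010011011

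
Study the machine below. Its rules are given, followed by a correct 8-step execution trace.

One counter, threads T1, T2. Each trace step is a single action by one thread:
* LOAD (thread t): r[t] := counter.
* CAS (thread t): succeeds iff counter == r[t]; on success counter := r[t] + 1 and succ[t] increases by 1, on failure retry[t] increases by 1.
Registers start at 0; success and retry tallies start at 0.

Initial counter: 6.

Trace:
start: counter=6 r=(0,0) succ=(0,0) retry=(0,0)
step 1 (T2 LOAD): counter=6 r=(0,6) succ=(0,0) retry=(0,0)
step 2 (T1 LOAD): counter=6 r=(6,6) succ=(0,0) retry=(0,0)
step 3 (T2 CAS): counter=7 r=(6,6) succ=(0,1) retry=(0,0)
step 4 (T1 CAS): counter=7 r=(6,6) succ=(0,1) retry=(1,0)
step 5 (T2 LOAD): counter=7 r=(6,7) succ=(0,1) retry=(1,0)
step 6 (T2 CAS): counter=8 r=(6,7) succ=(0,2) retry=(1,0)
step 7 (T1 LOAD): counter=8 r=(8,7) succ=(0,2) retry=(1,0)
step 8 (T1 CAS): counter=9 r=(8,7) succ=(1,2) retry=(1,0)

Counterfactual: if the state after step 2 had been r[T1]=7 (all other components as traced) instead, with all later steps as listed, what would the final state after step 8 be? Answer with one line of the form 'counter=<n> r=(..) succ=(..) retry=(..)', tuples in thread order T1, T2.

state after step 2 := counter=6 r=(7,6) succ=(0,0) retry=(0,0)
step 3 (T2 CAS): counter=7 r=(7,6) succ=(0,1) retry=(0,0)
step 4 (T1 CAS): counter=8 r=(7,6) succ=(1,1) retry=(0,0)
step 5 (T2 LOAD): counter=8 r=(7,8) succ=(1,1) retry=(0,0)
step 6 (T2 CAS): counter=9 r=(7,8) succ=(1,2) retry=(0,0)
step 7 (T1 LOAD): counter=9 r=(9,8) succ=(1,2) retry=(0,0)
step 8 (T1 CAS): counter=10 r=(9,8) succ=(2,2) retry=(0,0)

counter=10 r=(9,8) succ=(2,2) retry=(0,0)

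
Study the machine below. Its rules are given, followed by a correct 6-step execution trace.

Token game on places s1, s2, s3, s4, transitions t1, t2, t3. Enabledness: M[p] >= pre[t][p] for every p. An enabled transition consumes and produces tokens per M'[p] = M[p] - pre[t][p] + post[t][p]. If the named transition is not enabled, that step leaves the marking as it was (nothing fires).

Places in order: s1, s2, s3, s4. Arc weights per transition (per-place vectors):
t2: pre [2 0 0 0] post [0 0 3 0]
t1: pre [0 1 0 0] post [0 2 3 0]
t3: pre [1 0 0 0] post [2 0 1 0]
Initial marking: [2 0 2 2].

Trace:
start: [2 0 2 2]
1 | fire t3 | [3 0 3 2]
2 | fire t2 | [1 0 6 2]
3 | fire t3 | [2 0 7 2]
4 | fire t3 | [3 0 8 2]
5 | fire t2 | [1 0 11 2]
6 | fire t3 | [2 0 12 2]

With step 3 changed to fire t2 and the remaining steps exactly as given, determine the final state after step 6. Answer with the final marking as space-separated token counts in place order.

0 0 10 2

(re-executing from step 3 with the substitution; state before step 3: [1 0 6 2])
3 | fire t2 | [1 0 6 2]
4 | fire t3 | [2 0 7 2]
5 | fire t2 | [0 0 10 2]
6 | fire t3 | [0 0 10 2]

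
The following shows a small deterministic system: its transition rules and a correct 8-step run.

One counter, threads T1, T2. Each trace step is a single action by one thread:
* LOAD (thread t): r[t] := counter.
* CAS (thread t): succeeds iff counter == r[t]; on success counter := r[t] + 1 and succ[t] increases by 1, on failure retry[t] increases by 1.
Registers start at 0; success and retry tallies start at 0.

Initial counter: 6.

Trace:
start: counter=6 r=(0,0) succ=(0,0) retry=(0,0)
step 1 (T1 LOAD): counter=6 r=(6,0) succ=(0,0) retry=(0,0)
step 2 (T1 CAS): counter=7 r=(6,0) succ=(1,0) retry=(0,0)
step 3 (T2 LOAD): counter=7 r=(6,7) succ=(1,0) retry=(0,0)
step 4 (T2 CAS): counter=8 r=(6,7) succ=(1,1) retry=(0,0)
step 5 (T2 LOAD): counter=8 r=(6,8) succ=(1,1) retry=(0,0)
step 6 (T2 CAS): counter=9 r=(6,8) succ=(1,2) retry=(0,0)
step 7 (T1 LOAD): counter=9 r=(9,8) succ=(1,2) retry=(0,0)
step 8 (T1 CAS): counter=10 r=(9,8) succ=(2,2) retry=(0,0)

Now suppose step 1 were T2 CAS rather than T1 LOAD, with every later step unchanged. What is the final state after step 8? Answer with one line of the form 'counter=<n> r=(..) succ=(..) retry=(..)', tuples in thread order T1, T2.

(re-executing from step 1 with the substitution; state before step 1: counter=6 r=(0,0) succ=(0,0) retry=(0,0))
step 1 (T2 CAS): counter=6 r=(0,0) succ=(0,0) retry=(0,1)
step 2 (T1 CAS): counter=6 r=(0,0) succ=(0,0) retry=(1,1)
step 3 (T2 LOAD): counter=6 r=(0,6) succ=(0,0) retry=(1,1)
step 4 (T2 CAS): counter=7 r=(0,6) succ=(0,1) retry=(1,1)
step 5 (T2 LOAD): counter=7 r=(0,7) succ=(0,1) retry=(1,1)
step 6 (T2 CAS): counter=8 r=(0,7) succ=(0,2) retry=(1,1)
step 7 (T1 LOAD): counter=8 r=(8,7) succ=(0,2) retry=(1,1)
step 8 (T1 CAS): counter=9 r=(8,7) succ=(1,2) retry=(1,1)

counter=9 r=(8,7) succ=(1,2) retry=(1,1)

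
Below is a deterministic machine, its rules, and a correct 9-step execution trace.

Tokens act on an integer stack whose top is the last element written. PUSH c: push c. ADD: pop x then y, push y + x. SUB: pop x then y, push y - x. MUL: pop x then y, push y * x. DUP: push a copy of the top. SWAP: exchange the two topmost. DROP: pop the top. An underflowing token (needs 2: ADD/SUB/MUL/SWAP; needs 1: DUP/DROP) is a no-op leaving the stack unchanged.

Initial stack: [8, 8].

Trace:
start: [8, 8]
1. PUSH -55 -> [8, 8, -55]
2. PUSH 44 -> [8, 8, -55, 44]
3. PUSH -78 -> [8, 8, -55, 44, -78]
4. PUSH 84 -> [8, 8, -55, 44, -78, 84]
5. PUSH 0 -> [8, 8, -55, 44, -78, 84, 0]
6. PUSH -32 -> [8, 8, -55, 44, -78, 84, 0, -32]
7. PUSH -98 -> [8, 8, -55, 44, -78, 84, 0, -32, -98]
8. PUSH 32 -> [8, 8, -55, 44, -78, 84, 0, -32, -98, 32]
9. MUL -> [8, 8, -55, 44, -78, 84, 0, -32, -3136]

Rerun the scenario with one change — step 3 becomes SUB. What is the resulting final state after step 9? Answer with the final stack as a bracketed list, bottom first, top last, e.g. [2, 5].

[8, 8, -99, 84, 0, -32, -3136]

(re-executing from step 3 with the substitution; state before step 3: [8, 8, -55, 44])
3. SUB -> [8, 8, -99]
4. PUSH 84 -> [8, 8, -99, 84]
5. PUSH 0 -> [8, 8, -99, 84, 0]
6. PUSH -32 -> [8, 8, -99, 84, 0, -32]
7. PUSH -98 -> [8, 8, -99, 84, 0, -32, -98]
8. PUSH 32 -> [8, 8, -99, 84, 0, -32, -98, 32]
9. MUL -> [8, 8, -99, 84, 0, -32, -3136]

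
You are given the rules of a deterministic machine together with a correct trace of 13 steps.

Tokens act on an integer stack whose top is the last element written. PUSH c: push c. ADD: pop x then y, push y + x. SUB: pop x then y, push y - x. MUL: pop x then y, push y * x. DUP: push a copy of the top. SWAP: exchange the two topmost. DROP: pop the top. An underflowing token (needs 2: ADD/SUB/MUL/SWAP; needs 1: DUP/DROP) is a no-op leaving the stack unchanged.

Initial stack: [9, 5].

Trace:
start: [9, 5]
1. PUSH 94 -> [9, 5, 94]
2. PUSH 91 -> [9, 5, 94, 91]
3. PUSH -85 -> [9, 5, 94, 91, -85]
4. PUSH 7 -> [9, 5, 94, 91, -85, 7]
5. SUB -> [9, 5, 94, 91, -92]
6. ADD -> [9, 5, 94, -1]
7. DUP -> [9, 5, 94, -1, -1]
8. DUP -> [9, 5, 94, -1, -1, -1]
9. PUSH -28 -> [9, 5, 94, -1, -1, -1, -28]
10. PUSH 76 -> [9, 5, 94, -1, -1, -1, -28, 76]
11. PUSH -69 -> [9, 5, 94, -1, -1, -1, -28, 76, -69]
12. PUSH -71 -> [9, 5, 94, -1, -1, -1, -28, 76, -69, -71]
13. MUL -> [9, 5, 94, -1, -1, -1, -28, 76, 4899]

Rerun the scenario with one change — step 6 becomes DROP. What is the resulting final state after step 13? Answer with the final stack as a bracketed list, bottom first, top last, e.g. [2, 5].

(re-executing from step 6 with the substitution; state before step 6: [9, 5, 94, 91, -92])
6. DROP -> [9, 5, 94, 91]
7. DUP -> [9, 5, 94, 91, 91]
8. DUP -> [9, 5, 94, 91, 91, 91]
9. PUSH -28 -> [9, 5, 94, 91, 91, 91, -28]
10. PUSH 76 -> [9, 5, 94, 91, 91, 91, -28, 76]
11. PUSH -69 -> [9, 5, 94, 91, 91, 91, -28, 76, -69]
12. PUSH -71 -> [9, 5, 94, 91, 91, 91, -28, 76, -69, -71]
13. MUL -> [9, 5, 94, 91, 91, 91, -28, 76, 4899]

[9, 5, 94, 91, 91, 91, -28, 76, 4899]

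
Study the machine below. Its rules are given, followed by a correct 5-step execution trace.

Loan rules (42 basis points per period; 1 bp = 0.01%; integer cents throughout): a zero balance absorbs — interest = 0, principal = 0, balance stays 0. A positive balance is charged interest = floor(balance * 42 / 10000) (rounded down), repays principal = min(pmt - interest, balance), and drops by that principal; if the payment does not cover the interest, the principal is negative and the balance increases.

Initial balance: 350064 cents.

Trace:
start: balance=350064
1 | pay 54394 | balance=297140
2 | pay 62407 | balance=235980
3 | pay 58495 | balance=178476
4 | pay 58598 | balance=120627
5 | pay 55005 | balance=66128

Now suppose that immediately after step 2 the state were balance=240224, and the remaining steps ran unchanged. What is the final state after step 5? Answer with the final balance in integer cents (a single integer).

70425

state after step 2 := balance=240224
3 | pay 58495 | balance=182737
4 | pay 58598 | balance=124906
5 | pay 55005 | balance=70425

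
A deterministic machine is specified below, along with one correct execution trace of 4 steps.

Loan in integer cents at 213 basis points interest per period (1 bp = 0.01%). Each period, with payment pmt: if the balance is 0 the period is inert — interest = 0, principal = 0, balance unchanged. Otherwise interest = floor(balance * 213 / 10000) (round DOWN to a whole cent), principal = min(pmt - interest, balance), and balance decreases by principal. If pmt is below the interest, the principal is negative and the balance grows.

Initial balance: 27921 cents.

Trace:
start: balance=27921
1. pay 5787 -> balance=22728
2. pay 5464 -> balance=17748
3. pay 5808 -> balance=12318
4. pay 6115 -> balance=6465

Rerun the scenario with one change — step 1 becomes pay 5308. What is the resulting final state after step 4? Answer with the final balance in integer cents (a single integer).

(re-executing from step 1 with the substitution; state before step 1: balance=27921)
1. pay 5308 -> balance=23207
2. pay 5464 -> balance=18237
3. pay 5808 -> balance=12817
4. pay 6115 -> balance=6975

6975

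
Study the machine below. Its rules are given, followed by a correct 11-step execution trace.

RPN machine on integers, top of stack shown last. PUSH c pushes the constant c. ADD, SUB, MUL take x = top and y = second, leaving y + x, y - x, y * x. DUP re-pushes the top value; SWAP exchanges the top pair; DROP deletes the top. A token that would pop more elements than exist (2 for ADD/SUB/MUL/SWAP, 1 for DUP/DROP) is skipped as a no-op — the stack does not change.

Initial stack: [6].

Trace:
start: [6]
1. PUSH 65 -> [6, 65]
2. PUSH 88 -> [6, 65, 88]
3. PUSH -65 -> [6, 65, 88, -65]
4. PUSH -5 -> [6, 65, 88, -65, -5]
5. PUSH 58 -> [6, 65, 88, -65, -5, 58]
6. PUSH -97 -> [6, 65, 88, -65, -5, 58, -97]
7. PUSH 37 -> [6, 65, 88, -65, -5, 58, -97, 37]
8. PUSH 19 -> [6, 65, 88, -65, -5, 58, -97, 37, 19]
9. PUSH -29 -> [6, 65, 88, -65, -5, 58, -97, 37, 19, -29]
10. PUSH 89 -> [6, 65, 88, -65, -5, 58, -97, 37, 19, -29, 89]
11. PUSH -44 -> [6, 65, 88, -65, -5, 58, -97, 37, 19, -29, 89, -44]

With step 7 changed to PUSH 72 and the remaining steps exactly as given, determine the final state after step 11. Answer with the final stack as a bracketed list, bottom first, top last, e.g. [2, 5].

(re-executing from step 7 with the substitution; state before step 7: [6, 65, 88, -65, -5, 58, -97])
7. PUSH 72 -> [6, 65, 88, -65, -5, 58, -97, 72]
8. PUSH 19 -> [6, 65, 88, -65, -5, 58, -97, 72, 19]
9. PUSH -29 -> [6, 65, 88, -65, -5, 58, -97, 72, 19, -29]
10. PUSH 89 -> [6, 65, 88, -65, -5, 58, -97, 72, 19, -29, 89]
11. PUSH -44 -> [6, 65, 88, -65, -5, 58, -97, 72, 19, -29, 89, -44]

[6, 65, 88, -65, -5, 58, -97, 72, 19, -29, 89, -44]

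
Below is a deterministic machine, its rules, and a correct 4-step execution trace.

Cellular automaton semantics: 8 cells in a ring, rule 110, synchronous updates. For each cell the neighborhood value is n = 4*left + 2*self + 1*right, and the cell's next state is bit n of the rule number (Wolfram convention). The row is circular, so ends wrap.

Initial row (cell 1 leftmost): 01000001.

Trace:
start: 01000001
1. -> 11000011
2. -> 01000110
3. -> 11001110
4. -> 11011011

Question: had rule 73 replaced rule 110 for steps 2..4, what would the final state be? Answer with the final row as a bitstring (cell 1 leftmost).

(re-executing steps 2..4 under rule 73; state before step 2: 11000011)
2. -> 01011010
3. -> 00011000
4. -> 11011011

11011011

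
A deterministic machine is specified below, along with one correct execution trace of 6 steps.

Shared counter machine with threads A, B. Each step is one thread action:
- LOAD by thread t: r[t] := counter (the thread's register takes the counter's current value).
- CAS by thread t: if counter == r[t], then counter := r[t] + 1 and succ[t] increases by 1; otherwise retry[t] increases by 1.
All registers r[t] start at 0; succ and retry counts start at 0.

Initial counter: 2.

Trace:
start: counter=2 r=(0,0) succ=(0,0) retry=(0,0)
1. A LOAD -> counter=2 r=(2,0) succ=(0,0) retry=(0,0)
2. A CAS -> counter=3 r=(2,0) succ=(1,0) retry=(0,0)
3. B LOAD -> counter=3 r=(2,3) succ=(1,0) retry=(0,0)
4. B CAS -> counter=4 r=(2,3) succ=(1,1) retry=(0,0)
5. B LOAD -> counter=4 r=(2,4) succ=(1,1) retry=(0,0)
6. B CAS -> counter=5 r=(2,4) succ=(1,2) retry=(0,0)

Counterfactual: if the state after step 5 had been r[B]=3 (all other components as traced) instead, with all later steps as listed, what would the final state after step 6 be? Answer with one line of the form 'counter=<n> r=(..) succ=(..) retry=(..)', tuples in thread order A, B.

state after step 5 := counter=4 r=(2,3) succ=(1,1) retry=(0,0)
6. B CAS -> counter=4 r=(2,3) succ=(1,1) retry=(0,1)

counter=4 r=(2,3) succ=(1,1) retry=(0,1)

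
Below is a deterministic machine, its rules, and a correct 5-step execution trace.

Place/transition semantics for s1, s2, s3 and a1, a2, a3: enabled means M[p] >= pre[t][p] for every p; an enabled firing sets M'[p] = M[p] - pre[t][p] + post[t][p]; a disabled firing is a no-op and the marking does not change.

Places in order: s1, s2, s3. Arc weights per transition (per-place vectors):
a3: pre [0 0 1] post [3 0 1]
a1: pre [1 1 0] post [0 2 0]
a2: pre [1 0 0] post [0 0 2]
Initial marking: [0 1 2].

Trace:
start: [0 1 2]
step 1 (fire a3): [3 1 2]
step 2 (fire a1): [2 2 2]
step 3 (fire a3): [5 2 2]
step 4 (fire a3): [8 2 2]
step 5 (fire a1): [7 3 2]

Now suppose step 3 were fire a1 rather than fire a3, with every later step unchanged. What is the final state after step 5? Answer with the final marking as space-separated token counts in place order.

(re-executing from step 3 with the substitution; state before step 3: [2 2 2])
step 3 (fire a1): [1 3 2]
step 4 (fire a3): [4 3 2]
step 5 (fire a1): [3 4 2]

3 4 2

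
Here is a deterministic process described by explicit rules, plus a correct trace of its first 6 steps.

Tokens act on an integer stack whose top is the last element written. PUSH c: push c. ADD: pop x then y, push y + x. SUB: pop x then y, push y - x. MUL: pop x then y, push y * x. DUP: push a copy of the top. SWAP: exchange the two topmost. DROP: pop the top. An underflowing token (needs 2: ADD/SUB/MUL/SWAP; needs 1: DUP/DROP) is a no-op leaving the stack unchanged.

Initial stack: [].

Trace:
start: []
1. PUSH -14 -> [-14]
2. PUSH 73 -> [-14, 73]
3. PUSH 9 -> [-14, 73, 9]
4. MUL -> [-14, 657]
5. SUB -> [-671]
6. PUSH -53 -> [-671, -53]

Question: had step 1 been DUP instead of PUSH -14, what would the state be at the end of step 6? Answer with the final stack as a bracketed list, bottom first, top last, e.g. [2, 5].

[657, -53]

(re-executing from step 1 with the substitution; state before step 1: [])
1. DUP -> []
2. PUSH 73 -> [73]
3. PUSH 9 -> [73, 9]
4. MUL -> [657]
5. SUB -> [657]
6. PUSH -53 -> [657, -53]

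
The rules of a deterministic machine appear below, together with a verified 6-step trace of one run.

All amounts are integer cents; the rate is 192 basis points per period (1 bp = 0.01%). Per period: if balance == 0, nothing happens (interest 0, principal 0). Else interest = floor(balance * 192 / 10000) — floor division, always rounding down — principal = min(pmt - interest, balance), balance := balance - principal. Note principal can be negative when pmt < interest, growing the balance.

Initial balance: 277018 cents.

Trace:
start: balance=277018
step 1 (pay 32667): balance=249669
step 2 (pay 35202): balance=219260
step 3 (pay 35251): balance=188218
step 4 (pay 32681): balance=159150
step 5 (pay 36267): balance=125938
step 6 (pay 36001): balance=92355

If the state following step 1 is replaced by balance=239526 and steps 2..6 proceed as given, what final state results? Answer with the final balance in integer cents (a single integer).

state after step 1 := balance=239526
step 2 (pay 35202): balance=208922
step 3 (pay 35251): balance=177682
step 4 (pay 32681): balance=148412
step 5 (pay 36267): balance=114994
step 6 (pay 36001): balance=81200

81200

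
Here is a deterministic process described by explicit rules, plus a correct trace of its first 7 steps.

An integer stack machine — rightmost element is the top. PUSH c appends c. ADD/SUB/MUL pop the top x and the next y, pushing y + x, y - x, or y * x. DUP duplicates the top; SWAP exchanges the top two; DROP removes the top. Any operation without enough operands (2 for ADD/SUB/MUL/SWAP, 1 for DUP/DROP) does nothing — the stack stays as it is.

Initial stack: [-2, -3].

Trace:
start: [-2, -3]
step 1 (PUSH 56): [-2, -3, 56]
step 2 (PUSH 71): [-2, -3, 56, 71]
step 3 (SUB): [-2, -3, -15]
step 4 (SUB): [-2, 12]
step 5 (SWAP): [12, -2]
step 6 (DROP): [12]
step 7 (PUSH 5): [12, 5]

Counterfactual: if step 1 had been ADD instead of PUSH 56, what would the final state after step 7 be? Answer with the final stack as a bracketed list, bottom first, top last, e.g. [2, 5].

(re-executing from step 1 with the substitution; state before step 1: [-2, -3])
step 1 (ADD): [-5]
step 2 (PUSH 71): [-5, 71]
step 3 (SUB): [-76]
step 4 (SUB): [-76]
step 5 (SWAP): [-76]
step 6 (DROP): []
step 7 (PUSH 5): [5]

[5]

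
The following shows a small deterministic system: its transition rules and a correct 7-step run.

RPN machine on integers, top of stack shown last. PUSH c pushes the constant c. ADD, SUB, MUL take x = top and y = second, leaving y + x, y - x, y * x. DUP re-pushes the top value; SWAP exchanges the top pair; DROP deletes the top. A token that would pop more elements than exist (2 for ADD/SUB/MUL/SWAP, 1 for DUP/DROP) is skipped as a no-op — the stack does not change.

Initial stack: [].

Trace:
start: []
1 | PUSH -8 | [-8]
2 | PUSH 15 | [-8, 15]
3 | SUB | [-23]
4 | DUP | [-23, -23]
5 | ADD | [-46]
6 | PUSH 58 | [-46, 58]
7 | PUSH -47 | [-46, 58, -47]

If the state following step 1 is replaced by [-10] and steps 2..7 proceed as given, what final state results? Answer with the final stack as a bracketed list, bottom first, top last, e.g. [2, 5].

state after step 1 := [-10]
2 | PUSH 15 | [-10, 15]
3 | SUB | [-25]
4 | DUP | [-25, -25]
5 | ADD | [-50]
6 | PUSH 58 | [-50, 58]
7 | PUSH -47 | [-50, 58, -47]

[-50, 58, -47]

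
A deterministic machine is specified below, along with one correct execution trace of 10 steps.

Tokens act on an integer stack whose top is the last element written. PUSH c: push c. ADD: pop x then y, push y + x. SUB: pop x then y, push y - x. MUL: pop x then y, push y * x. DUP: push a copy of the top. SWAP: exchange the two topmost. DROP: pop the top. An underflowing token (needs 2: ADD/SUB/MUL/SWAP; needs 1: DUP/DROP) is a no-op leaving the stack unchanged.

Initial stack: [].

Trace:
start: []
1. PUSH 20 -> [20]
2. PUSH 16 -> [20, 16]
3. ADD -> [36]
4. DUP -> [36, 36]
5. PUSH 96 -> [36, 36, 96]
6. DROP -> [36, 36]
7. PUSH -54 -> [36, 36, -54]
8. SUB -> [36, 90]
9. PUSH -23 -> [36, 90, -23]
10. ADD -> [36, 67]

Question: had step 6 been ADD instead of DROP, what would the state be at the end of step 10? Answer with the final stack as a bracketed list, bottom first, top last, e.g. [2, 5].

[36, 163]

(re-executing from step 6 with the substitution; state before step 6: [36, 36, 96])
6. ADD -> [36, 132]
7. PUSH -54 -> [36, 132, -54]
8. SUB -> [36, 186]
9. PUSH -23 -> [36, 186, -23]
10. ADD -> [36, 163]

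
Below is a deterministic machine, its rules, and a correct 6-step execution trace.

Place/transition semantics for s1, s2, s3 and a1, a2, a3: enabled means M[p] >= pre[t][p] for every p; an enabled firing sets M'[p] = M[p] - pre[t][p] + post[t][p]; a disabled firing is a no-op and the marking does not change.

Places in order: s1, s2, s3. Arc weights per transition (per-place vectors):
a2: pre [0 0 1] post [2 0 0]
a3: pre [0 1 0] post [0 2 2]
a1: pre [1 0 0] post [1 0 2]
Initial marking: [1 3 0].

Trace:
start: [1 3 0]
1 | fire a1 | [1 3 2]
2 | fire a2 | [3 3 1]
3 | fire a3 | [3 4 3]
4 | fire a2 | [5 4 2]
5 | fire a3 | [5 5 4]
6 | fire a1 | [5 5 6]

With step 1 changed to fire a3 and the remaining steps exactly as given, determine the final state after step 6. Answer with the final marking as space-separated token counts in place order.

(re-executing from step 1 with the substitution; state before step 1: [1 3 0])
1 | fire a3 | [1 4 2]
2 | fire a2 | [3 4 1]
3 | fire a3 | [3 5 3]
4 | fire a2 | [5 5 2]
5 | fire a3 | [5 6 4]
6 | fire a1 | [5 6 6]

5 6 6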